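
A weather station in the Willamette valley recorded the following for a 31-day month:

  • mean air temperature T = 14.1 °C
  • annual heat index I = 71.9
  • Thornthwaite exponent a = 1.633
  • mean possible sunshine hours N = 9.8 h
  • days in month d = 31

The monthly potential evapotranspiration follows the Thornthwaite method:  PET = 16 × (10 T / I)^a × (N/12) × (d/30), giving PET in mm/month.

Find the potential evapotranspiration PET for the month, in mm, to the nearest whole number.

41 mm

10T/I = 10 × 14.1 / 71.9 = 1.9611
(10T/I)^a = 1.9611^1.633 = 3.0037
Uncorrected PET = 16 × 3.0037 = 48.059 mm
Correction = (N/12)(d/30) = (9.8/12)(31/30) = 0.8439
PET = 48.059 × 0.8439 = 40.557 mm/month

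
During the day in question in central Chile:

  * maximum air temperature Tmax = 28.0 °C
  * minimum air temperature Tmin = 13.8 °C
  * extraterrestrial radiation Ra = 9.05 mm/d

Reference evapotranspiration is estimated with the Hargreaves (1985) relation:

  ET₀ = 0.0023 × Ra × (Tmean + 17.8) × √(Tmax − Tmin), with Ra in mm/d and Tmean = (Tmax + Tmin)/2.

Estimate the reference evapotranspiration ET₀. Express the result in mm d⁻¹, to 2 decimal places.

Tmean = (28.0 + 13.8)/2 = 20.90 °C
ET₀ = 0.0023 × 9.05 × (20.90 + 17.8) × √14.2 = 0.0023 × 9.05 × 38.70 × 3.7683 = 3.0355 mm/d

3.04 mm d⁻¹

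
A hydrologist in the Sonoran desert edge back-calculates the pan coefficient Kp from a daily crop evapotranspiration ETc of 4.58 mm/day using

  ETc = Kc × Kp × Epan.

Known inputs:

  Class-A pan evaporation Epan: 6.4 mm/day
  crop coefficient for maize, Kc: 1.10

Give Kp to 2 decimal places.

0.65

ETc = Kc × Kp × Epan  ⇒  Kp = ETc / (Kc × Epan)
Kp = 4.58 / (1.10 × 6.4) = 4.58 / 7.040 = 0.6506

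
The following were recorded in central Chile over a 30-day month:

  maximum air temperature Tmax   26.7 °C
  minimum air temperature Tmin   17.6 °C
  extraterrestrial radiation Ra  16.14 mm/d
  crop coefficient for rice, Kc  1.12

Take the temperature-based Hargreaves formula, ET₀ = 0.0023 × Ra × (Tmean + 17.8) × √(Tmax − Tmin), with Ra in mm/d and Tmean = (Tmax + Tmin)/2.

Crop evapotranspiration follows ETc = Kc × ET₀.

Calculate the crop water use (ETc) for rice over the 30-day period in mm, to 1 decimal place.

150.3 mm

Tmean = (26.7 + 17.6)/2 = 22.15 °C
ET₀ = 0.0023 × 16.14 × (22.15 + 17.8) × √9.1 = 0.0023 × 16.14 × 39.95 × 3.0166 = 4.4737 mm/d
ETc = Kc × ET₀ = 1.12 × 4.4737 = 5.0105 mm/d
Over 30 days: 5.0105 × 30 = 150.315 mm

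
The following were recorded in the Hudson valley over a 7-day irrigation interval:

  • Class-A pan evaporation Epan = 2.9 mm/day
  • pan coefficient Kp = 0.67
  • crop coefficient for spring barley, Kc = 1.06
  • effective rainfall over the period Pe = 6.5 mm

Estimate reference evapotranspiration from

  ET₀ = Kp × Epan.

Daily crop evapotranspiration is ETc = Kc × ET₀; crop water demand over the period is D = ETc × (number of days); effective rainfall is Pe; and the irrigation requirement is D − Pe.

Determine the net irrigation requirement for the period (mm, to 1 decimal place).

ET₀ = 0.67 × 2.9 = 1.9430 mm/d
ETc = Kc × ET₀ = 1.06 × 1.9430 = 2.0596 mm/d
Crop demand D = ETc × 7 d = 2.0596 × 7 = 14.417 mm
D − Pe = 14.417 − 6.5 = 7.917 mm

7.9 mm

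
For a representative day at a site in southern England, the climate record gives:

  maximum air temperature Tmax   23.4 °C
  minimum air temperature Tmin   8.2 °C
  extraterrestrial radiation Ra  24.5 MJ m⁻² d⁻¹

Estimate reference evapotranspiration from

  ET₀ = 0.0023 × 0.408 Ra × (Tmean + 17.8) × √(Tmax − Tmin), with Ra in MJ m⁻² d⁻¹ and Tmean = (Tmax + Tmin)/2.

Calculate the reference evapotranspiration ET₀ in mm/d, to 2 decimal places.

3.01 mm/d

Tmean = (23.4 + 8.2)/2 = 15.80 °C
0.408 Ra = 0.408 × 24.5 = 9.9960 mm/d equivalent
ET₀ = 0.0023 × 9.9960 × (15.80 + 17.8) × √15.2 = 0.0023 × 9.9960 × 33.60 × 3.8987 = 3.0117 mm/d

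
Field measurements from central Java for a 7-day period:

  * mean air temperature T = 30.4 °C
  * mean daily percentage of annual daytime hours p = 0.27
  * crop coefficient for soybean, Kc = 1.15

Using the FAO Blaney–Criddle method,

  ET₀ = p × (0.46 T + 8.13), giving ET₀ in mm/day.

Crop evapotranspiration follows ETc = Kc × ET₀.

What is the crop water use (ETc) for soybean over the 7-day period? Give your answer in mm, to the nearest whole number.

ET₀ = 0.27 × (0.46 × 30.4 + 8.13) = 0.27 × 22.114 = 5.9708 mm/d
ETc = Kc × ET₀ = 1.15 × 5.9708 = 6.8664 mm/d
Over 7 days: 6.8664 × 7 = 48.065 mm

48 mm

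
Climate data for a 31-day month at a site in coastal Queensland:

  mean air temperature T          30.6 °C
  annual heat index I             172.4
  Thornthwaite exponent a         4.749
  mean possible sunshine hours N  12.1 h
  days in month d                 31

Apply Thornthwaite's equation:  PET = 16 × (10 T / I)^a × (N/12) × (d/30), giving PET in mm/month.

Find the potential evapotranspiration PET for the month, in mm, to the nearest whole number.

254 mm

10T/I = 10 × 30.6 / 172.4 = 1.7749
(10T/I)^a = 1.7749^4.749 = 15.2520
Uncorrected PET = 16 × 15.2520 = 244.032 mm
Correction = (N/12)(d/30) = (12.1/12)(31/30) = 1.0419
PET = 244.032 × 1.0419 = 254.257 mm/month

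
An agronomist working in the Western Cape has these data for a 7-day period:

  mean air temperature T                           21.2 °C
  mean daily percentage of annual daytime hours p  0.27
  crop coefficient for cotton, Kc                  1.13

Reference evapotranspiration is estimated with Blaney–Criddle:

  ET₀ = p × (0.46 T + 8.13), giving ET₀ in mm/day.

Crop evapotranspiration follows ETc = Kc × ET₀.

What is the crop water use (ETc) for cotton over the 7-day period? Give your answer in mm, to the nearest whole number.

38 mm

ET₀ = 0.27 × (0.46 × 21.2 + 8.13) = 0.27 × 17.882 = 4.8281 mm/d
ETc = Kc × ET₀ = 1.13 × 4.8281 = 5.4558 mm/d
Over 7 days: 5.4558 × 7 = 38.191 mm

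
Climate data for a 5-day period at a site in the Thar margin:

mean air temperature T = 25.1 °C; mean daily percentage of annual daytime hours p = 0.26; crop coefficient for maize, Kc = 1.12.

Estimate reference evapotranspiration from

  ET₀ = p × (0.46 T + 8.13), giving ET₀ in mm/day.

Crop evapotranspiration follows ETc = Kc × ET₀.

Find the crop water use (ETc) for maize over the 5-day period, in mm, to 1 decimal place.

ET₀ = 0.26 × (0.46 × 25.1 + 8.13) = 0.26 × 19.676 = 5.1158 mm/d
ETc = Kc × ET₀ = 1.12 × 5.1158 = 5.7297 mm/d
Over 5 days: 5.7297 × 5 = 28.649 mm

28.6 mm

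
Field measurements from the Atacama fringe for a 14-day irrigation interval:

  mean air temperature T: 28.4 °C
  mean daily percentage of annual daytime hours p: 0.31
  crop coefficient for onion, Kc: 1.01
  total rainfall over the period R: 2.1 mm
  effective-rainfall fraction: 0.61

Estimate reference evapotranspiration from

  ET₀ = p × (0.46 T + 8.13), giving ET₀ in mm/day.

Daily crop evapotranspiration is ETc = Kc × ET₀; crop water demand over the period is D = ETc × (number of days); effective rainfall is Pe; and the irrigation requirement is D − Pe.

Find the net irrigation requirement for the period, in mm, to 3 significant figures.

91.6 mm

ET₀ = 0.31 × (0.46 × 28.4 + 8.13) = 0.31 × 21.194 = 6.5701 mm/d
ETc = Kc × ET₀ = 1.01 × 6.5701 = 6.6358 mm/d
Crop demand D = ETc × 14 d = 6.6358 × 14 = 92.901 mm
Pe = 0.61 × 2.1 = 1.281 mm
D − Pe = 92.901 − 1.281 = 91.620 mm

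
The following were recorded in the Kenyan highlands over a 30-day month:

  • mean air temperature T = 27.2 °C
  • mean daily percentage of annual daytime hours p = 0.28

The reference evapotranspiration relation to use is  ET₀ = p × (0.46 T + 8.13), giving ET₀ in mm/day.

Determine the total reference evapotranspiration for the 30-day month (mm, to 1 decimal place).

ET₀ = 0.28 × (0.46 × 27.2 + 8.13) = 0.28 × 20.642 = 5.7798 mm/d
Monthly total = 5.7798 × 30 = 173.394 mm

173.4 mm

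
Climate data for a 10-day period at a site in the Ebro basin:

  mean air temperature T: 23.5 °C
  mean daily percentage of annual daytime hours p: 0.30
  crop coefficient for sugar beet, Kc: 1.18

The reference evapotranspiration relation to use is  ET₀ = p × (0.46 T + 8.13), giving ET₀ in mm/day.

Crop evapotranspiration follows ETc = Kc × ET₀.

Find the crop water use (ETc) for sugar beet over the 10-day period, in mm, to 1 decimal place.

67.0 mm

ET₀ = 0.30 × (0.46 × 23.5 + 8.13) = 0.30 × 18.940 = 5.6820 mm/d
ETc = Kc × ET₀ = 1.18 × 5.6820 = 6.7048 mm/d
Over 10 days: 6.7048 × 10 = 67.048 mm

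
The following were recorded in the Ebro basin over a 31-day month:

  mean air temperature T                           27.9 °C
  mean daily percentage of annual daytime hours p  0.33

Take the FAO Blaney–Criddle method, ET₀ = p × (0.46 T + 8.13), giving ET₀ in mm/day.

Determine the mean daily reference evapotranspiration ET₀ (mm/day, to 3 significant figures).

6.92 mm/day

ET₀ = 0.33 × (0.46 × 27.9 + 8.13) = 0.33 × 20.964 = 6.9181 mm/d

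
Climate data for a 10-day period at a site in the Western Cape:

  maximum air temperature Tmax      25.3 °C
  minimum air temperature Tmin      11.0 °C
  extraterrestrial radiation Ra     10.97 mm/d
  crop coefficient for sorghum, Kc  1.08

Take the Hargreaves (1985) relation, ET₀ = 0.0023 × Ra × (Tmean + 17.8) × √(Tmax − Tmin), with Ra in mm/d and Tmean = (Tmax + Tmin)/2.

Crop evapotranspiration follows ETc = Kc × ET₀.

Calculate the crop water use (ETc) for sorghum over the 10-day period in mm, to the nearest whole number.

Tmean = (25.3 + 11.0)/2 = 18.15 °C
ET₀ = 0.0023 × 10.97 × (18.15 + 17.8) × √14.3 = 0.0023 × 10.97 × 35.95 × 3.7815 = 3.4300 mm/d
ETc = Kc × ET₀ = 1.08 × 3.4300 = 3.7044 mm/d
Over 10 days: 3.7044 × 10 = 37.044 mm

37 mm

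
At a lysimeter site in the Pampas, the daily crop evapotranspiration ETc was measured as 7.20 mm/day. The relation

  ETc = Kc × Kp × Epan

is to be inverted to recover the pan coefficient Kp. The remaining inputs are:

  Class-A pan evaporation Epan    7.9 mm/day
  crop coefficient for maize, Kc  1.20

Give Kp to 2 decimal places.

0.76

ETc = Kc × Kp × Epan  ⇒  Kp = ETc / (Kc × Epan)
Kp = 7.20 / (1.20 × 7.9) = 7.20 / 9.480 = 0.7595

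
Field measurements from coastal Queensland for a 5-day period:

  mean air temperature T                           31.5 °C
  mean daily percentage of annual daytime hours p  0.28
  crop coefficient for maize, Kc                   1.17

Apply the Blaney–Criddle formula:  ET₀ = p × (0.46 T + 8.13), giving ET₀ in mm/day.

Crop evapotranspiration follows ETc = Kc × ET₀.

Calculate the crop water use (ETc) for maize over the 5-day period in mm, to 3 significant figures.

37.1 mm

ET₀ = 0.28 × (0.46 × 31.5 + 8.13) = 0.28 × 22.620 = 6.3336 mm/d
ETc = Kc × ET₀ = 1.17 × 6.3336 = 7.4103 mm/d
Over 5 days: 7.4103 × 5 = 37.052 mm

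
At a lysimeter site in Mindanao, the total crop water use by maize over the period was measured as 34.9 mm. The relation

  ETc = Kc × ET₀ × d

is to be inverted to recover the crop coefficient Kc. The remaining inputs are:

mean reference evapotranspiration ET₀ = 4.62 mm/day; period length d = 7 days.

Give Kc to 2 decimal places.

ETc = Kc × ET₀ × d  ⇒  Kc = ETc / (ET₀ × d)
Kc = 34.9 / (4.62 × 7) = 34.9 / 32.34 = 1.0792

1.08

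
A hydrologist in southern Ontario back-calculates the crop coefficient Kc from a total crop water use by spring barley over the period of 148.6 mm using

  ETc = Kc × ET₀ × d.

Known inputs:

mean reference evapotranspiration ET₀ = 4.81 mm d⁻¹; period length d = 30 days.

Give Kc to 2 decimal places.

ETc = Kc × ET₀ × d  ⇒  Kc = ETc / (ET₀ × d)
Kc = 148.6 / (4.81 × 30) = 148.6 / 144.30 = 1.0298

1.03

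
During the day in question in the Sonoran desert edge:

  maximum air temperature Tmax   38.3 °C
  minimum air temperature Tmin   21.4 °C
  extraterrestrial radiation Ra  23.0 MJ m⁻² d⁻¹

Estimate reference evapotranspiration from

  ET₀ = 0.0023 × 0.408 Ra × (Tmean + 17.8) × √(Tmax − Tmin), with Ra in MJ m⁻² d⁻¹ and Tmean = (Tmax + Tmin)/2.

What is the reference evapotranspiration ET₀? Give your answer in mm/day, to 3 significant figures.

Tmean = (38.3 + 21.4)/2 = 29.85 °C
0.408 Ra = 0.408 × 23.0 = 9.3840 mm/d equivalent
ET₀ = 0.0023 × 9.3840 × (29.85 + 17.8) × √16.9 = 0.0023 × 9.3840 × 47.65 × 4.1110 = 4.2279 mm/d

4.23 mm/day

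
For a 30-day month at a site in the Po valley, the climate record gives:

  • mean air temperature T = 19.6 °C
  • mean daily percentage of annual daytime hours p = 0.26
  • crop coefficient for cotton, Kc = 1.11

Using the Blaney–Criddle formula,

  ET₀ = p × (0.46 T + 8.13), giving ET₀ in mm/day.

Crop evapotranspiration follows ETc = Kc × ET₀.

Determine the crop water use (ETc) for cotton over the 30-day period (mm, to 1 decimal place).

ET₀ = 0.26 × (0.46 × 19.6 + 8.13) = 0.26 × 17.146 = 4.4580 mm/d
ETc = Kc × ET₀ = 1.11 × 4.4580 = 4.9484 mm/d
Over 30 days: 4.9484 × 30 = 148.452 mm

148.5 mm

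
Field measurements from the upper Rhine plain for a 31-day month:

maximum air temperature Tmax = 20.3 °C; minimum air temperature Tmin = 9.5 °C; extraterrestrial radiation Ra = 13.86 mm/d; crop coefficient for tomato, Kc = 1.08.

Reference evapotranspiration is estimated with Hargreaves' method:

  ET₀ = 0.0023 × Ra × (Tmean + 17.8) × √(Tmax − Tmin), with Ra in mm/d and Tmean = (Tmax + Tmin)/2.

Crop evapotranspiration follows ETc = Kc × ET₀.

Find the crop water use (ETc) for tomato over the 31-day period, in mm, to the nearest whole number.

115 mm

Tmean = (20.3 + 9.5)/2 = 14.90 °C
ET₀ = 0.0023 × 13.86 × (14.90 + 17.8) × √10.8 = 0.0023 × 13.86 × 32.70 × 3.2863 = 3.4257 mm/d
ETc = Kc × ET₀ = 1.08 × 3.4257 = 3.6998 mm/d
Over 31 days: 3.6998 × 31 = 114.694 mm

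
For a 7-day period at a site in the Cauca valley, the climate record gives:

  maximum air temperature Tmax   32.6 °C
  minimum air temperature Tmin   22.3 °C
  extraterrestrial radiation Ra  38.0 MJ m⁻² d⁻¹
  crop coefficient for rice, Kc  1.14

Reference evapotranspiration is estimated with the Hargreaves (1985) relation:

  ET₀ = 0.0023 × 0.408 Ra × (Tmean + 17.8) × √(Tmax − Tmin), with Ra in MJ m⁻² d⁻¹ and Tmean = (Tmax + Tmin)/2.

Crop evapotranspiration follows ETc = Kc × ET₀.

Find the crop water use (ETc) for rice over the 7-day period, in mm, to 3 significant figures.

Tmean = (32.6 + 22.3)/2 = 27.45 °C
0.408 Ra = 0.408 × 38.0 = 15.5040 mm/d equivalent
ET₀ = 0.0023 × 15.5040 × (27.45 + 17.8) × √10.3 = 0.0023 × 15.5040 × 45.25 × 3.2094 = 5.1786 mm/d
ETc = Kc × ET₀ = 1.14 × 5.1786 = 5.9036 mm/d
Over 7 days: 5.9036 × 7 = 41.325 mm

41.3 mm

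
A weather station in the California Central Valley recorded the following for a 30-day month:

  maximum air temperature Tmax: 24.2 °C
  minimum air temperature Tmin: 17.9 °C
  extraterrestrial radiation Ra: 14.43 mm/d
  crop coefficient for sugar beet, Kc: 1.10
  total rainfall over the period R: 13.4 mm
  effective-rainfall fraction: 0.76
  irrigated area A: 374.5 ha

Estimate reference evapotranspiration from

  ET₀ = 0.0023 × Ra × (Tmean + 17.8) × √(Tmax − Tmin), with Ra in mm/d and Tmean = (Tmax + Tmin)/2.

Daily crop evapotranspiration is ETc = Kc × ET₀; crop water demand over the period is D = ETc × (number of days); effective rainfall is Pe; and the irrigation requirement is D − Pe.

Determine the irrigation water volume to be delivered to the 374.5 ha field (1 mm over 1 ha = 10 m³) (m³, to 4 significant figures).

Tmean = (24.2 + 17.9)/2 = 21.05 °C
ET₀ = 0.0023 × 14.43 × (21.05 + 17.8) × √6.3 = 0.0023 × 14.43 × 38.85 × 2.5100 = 3.2364 mm/d
ETc = Kc × ET₀ = 1.10 × 3.2364 = 3.5600 mm/d
Crop demand D = ETc × 30 d = 3.5600 × 30 = 106.800 mm
Pe = 0.76 × 13.4 = 10.184 mm
D − Pe = 106.800 − 10.184 = 96.616 mm
Volume = 96.616 mm × 374.5 ha × 10 = 361826.9 m³

361800 m³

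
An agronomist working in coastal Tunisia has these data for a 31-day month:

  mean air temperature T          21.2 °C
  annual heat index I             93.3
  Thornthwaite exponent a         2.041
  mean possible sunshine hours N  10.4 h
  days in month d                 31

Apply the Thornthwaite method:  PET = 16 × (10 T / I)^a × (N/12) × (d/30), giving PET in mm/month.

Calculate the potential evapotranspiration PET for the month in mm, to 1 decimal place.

10T/I = 10 × 21.2 / 93.3 = 2.2722
(10T/I)^a = 2.2722^2.041 = 5.3396
Uncorrected PET = 16 × 5.3396 = 85.434 mm
Correction = (N/12)(d/30) = (10.4/12)(31/30) = 0.8956
PET = 85.434 × 0.8956 = 76.515 mm/month

76.5 mm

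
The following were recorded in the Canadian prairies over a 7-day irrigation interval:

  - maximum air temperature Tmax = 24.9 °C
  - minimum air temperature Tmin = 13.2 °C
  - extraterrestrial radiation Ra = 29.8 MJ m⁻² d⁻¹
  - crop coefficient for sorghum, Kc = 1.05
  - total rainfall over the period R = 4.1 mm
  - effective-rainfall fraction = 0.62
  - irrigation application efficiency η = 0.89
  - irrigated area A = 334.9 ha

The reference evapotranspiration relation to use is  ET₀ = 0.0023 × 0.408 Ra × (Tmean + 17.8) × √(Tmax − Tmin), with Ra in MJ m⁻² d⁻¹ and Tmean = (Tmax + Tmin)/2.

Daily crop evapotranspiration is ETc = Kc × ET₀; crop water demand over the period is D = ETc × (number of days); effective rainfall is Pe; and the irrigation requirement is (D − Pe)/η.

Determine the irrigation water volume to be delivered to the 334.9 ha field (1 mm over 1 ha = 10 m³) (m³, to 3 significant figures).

87900 m³

Tmean = (24.9 + 13.2)/2 = 19.05 °C
0.408 Ra = 0.408 × 29.8 = 12.1584 mm/d equivalent
ET₀ = 0.0023 × 12.1584 × (19.05 + 17.8) × √11.7 = 0.0023 × 12.1584 × 36.85 × 3.4205 = 3.5248 mm/d
ETc = Kc × ET₀ = 1.05 × 3.5248 = 3.7010 mm/d
Crop demand D = ETc × 7 d = 3.7010 × 7 = 25.907 mm
Pe = 0.62 × 4.1 = 2.542 mm
D − Pe = 25.907 − 2.542 = 23.365 mm
Gross irrigation = 23.365 / 0.89 = 26.253 mm
Volume = 26.253 mm × 334.9 ha × 10 = 87921.3 m³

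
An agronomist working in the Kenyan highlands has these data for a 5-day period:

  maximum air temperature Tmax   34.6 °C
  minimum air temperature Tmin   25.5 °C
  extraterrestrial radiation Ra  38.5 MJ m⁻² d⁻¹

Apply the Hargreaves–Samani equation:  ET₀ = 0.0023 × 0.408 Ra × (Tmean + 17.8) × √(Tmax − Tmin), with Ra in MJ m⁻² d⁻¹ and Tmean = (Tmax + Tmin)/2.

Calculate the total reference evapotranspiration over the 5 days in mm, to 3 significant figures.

26.1 mm

Tmean = (34.6 + 25.5)/2 = 30.05 °C
0.408 Ra = 0.408 × 38.5 = 15.7080 mm/d equivalent
ET₀ = 0.0023 × 15.7080 × (30.05 + 17.8) × √9.1 = 0.0023 × 15.7080 × 47.85 × 3.0166 = 5.2149 mm/d
Over 5 days: 5.2149 × 5 = 26.075 mm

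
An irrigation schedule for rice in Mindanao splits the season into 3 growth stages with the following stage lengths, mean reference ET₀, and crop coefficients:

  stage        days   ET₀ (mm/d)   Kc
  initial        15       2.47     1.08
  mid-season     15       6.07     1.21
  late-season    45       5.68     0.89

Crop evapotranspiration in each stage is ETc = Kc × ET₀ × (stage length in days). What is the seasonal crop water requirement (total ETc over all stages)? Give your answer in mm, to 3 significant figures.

initial: 1.08 × 2.47 × 15 = 40.01 mm
mid-season: 1.21 × 6.07 × 15 = 110.17 mm
late-season: 0.89 × 5.68 × 45 = 227.48 mm
Seasonal total = 377.66 mm

378 mm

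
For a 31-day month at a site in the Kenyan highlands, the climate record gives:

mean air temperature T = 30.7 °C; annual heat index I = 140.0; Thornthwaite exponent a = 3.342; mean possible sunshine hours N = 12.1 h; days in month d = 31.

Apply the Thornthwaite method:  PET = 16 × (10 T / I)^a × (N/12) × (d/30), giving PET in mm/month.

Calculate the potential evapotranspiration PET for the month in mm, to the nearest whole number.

230 mm

10T/I = 10 × 30.7 / 140.0 = 2.1929
(10T/I)^a = 2.1929^3.342 = 13.7938
Uncorrected PET = 16 × 13.7938 = 220.701 mm
Correction = (N/12)(d/30) = (12.1/12)(31/30) = 1.0419
PET = 220.701 × 1.0419 = 229.948 mm/month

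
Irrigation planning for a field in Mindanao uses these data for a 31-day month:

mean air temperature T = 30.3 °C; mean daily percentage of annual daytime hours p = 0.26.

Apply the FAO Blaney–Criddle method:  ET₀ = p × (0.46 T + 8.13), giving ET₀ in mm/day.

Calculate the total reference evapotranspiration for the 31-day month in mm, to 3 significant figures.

ET₀ = 0.26 × (0.46 × 30.3 + 8.13) = 0.26 × 22.068 = 5.7377 mm/d
Monthly total = 5.7377 × 31 = 177.869 mm

178 mm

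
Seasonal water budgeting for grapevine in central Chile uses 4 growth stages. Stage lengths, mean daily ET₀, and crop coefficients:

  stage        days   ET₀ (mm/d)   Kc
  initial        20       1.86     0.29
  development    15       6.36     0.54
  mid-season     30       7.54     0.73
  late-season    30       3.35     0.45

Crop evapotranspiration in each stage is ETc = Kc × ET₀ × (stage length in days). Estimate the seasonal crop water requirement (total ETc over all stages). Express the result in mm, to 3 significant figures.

initial: 0.29 × 1.86 × 20 = 10.79 mm
development: 0.54 × 6.36 × 15 = 51.52 mm
mid-season: 0.73 × 7.54 × 30 = 165.13 mm
late-season: 0.45 × 3.35 × 30 = 45.23 mm
Seasonal total = 272.67 mm

273 mm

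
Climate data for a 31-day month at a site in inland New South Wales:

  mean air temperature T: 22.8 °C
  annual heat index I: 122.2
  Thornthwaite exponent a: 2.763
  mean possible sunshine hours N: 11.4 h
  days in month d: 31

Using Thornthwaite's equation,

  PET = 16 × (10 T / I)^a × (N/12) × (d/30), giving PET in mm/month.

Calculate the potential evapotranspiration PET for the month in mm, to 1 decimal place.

10T/I = 10 × 22.8 / 122.2 = 1.8658
(10T/I)^a = 1.8658^2.763 = 5.6027
Uncorrected PET = 16 × 5.6027 = 89.643 mm
Correction = (N/12)(d/30) = (11.4/12)(31/30) = 0.9817
PET = 89.643 × 0.9817 = 88.003 mm/month

88.0 mm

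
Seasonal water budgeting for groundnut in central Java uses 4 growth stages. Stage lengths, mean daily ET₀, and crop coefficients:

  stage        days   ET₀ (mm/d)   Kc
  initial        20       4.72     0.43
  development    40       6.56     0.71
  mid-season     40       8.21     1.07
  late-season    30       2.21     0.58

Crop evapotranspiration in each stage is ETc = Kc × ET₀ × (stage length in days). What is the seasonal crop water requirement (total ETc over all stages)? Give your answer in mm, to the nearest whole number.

617 mm

initial: 0.43 × 4.72 × 20 = 40.59 mm
development: 0.71 × 6.56 × 40 = 186.30 mm
mid-season: 1.07 × 8.21 × 40 = 351.39 mm
late-season: 0.58 × 2.21 × 30 = 38.45 mm
Seasonal total = 616.73 mm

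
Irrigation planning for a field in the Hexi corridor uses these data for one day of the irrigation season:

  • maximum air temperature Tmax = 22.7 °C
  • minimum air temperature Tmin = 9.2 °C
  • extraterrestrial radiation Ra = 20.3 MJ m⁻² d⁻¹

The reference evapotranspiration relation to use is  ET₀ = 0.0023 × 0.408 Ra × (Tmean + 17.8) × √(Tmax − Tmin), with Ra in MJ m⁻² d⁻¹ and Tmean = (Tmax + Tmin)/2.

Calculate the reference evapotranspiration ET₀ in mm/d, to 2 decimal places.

2.36 mm/d

Tmean = (22.7 + 9.2)/2 = 15.95 °C
0.408 Ra = 0.408 × 20.3 = 8.2824 mm/d equivalent
ET₀ = 0.0023 × 8.2824 × (15.95 + 17.8) × √13.5 = 0.0023 × 8.2824 × 33.75 × 3.6742 = 2.3622 mm/d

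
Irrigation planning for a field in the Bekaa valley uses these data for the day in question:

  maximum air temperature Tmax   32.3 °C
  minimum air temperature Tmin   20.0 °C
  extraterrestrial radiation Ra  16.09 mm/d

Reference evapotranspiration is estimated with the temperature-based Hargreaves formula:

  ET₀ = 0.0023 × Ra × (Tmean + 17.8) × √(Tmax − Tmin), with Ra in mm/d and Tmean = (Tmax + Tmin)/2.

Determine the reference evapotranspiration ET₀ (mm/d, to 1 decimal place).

Tmean = (32.3 + 20.0)/2 = 26.15 °C
ET₀ = 0.0023 × 16.09 × (26.15 + 17.8) × √12.3 = 0.0023 × 16.09 × 43.95 × 3.5071 = 5.7041 mm/d

5.7 mm/d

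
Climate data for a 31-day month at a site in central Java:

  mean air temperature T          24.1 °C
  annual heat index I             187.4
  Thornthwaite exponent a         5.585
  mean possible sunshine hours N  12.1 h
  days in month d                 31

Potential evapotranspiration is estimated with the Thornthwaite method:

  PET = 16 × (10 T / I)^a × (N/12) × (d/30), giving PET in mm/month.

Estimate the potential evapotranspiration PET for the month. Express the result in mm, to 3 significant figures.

10T/I = 10 × 24.1 / 187.4 = 1.2860
(10T/I)^a = 1.2860^5.585 = 4.0748
Uncorrected PET = 16 × 4.0748 = 65.197 mm
Correction = (N/12)(d/30) = (12.1/12)(31/30) = 1.0419
PET = 65.197 × 1.0419 = 67.929 mm/month

67.9 mm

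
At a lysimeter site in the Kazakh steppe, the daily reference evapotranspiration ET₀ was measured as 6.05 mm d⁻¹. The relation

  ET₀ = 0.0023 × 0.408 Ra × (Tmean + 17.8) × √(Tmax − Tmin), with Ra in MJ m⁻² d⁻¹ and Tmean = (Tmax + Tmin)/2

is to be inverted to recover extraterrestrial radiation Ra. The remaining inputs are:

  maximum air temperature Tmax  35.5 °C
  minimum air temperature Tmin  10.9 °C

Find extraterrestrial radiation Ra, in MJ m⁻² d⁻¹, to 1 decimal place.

Tmean = (35.5+10.9)/2 = 23.20 °C; ΔT = 24.6
Ra = ET₀ / [0.0023 × 0.408 × (Tmean+17.8) × √ΔT]
   = 6.05 / (0.0023 × 0.408 × 41.00 × 4.9598) = 31.704 MJ m⁻² d⁻¹

31.7 MJ m⁻² d⁻¹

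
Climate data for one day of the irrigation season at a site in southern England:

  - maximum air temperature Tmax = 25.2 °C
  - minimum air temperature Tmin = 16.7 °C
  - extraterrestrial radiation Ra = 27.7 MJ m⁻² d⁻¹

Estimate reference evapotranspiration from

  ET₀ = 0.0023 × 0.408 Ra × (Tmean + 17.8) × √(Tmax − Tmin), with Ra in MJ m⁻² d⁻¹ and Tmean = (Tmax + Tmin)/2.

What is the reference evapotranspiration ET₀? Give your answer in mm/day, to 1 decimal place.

2.9 mm/day

Tmean = (25.2 + 16.7)/2 = 20.95 °C
0.408 Ra = 0.408 × 27.7 = 11.3016 mm/d equivalent
ET₀ = 0.0023 × 11.3016 × (20.95 + 17.8) × √8.5 = 0.0023 × 11.3016 × 38.75 × 2.9155 = 2.9367 mm/d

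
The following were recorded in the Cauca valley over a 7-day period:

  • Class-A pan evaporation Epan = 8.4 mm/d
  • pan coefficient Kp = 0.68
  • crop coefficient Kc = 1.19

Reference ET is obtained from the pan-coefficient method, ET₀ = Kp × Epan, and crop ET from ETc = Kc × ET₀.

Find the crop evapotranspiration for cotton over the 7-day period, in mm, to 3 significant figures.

ET₀ = 0.68 × 8.4 = 5.7120 mm/d
ETc = Kc × ET₀ = 1.19 × 5.7120 = 6.7973 mm/d
Over 7 days: 6.7973 × 7 = 47.581 mm

47.6 mm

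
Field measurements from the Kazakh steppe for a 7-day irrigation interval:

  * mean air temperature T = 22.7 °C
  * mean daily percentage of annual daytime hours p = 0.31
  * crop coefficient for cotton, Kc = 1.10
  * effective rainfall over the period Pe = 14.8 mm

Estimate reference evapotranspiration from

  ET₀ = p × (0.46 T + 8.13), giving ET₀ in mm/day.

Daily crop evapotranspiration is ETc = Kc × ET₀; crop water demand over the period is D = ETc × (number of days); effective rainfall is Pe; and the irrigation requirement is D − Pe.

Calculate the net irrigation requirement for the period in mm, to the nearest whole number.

ET₀ = 0.31 × (0.46 × 22.7 + 8.13) = 0.31 × 18.572 = 5.7573 mm/d
ETc = Kc × ET₀ = 1.10 × 5.7573 = 6.3330 mm/d
Crop demand D = ETc × 7 d = 6.3330 × 7 = 44.331 mm
D − Pe = 44.331 − 14.8 = 29.531 mm

30 mm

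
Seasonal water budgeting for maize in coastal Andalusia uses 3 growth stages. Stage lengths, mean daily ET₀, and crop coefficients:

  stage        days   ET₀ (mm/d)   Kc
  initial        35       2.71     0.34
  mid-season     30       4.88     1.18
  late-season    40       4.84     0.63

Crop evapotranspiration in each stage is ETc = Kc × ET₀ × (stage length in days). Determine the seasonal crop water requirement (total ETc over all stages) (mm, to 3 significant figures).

initial: 0.34 × 2.71 × 35 = 32.25 mm
mid-season: 1.18 × 4.88 × 30 = 172.75 mm
late-season: 0.63 × 4.84 × 40 = 121.97 mm
Seasonal total = 326.97 mm

327 mm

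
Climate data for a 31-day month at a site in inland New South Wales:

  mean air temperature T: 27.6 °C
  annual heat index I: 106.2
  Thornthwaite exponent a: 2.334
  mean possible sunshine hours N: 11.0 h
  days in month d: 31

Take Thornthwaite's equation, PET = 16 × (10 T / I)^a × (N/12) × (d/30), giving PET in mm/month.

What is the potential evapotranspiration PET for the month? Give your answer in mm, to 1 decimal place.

140.8 mm

10T/I = 10 × 27.6 / 106.2 = 2.5989
(10T/I)^a = 2.5989^2.334 = 9.2922
Uncorrected PET = 16 × 9.2922 = 148.675 mm
Correction = (N/12)(d/30) = (11.0/12)(31/30) = 0.9472
PET = 148.675 × 0.9472 = 140.825 mm/month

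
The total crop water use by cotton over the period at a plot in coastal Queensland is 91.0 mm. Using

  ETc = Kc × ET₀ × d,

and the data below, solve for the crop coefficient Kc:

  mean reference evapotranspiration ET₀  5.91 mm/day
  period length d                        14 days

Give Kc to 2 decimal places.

1.10

ETc = Kc × ET₀ × d  ⇒  Kc = ETc / (ET₀ × d)
Kc = 91.0 / (5.91 × 14) = 91.0 / 82.74 = 1.0998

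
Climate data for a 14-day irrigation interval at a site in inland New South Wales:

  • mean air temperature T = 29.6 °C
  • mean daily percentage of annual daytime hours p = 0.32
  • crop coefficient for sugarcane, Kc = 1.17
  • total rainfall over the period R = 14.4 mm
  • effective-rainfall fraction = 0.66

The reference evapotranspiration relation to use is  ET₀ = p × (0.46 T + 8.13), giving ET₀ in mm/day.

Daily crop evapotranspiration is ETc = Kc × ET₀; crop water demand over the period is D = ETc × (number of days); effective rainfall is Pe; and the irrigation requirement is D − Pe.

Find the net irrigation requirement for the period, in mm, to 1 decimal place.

ET₀ = 0.32 × (0.46 × 29.6 + 8.13) = 0.32 × 21.746 = 6.9587 mm/d
ETc = Kc × ET₀ = 1.17 × 6.9587 = 8.1417 mm/d
Crop demand D = ETc × 14 d = 8.1417 × 14 = 113.984 mm
Pe = 0.66 × 14.4 = 9.504 mm
D − Pe = 113.984 − 9.504 = 104.480 mm

104.5 mm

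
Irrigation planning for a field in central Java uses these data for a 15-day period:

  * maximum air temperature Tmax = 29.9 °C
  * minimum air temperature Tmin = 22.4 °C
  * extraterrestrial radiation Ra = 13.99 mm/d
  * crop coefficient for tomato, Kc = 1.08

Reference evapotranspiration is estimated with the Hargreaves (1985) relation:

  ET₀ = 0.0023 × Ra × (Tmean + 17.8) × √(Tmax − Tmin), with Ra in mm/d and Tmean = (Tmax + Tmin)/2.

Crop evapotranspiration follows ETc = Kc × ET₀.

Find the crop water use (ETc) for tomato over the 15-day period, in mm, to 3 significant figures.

Tmean = (29.9 + 22.4)/2 = 26.15 °C
ET₀ = 0.0023 × 13.99 × (26.15 + 17.8) × √7.5 = 0.0023 × 13.99 × 43.95 × 2.7386 = 3.8729 mm/d
ETc = Kc × ET₀ = 1.08 × 3.8729 = 4.1827 mm/d
Over 15 days: 4.1827 × 15 = 62.741 mm

62.7 mm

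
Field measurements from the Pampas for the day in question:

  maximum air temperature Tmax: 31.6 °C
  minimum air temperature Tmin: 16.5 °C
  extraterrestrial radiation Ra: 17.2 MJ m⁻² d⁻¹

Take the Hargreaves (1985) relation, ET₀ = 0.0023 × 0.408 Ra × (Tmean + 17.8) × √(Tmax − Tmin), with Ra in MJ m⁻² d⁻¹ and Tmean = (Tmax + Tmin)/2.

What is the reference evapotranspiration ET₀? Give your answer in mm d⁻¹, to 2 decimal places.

Tmean = (31.6 + 16.5)/2 = 24.05 °C
0.408 Ra = 0.408 × 17.2 = 7.0176 mm/d equivalent
ET₀ = 0.0023 × 7.0176 × (24.05 + 17.8) × √15.1 = 0.0023 × 7.0176 × 41.85 × 3.8859 = 2.6248 mm/d

2.62 mm d⁻¹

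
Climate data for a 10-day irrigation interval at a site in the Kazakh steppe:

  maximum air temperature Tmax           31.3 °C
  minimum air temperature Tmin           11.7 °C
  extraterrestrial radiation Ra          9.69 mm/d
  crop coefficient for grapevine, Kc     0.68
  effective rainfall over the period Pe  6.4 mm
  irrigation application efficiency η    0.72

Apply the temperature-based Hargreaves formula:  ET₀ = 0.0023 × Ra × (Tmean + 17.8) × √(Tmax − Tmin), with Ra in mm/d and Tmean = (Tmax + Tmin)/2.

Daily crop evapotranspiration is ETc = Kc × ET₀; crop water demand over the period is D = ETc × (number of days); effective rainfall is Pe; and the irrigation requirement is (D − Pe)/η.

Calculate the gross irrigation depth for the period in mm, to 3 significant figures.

27.7 mm

Tmean = (31.3 + 11.7)/2 = 21.50 °C
ET₀ = 0.0023 × 9.69 × (21.50 + 17.8) × √19.6 = 0.0023 × 9.69 × 39.30 × 4.4272 = 3.8777 mm/d
ETc = Kc × ET₀ = 0.68 × 3.8777 = 2.6368 mm/d
Crop demand D = ETc × 10 d = 2.6368 × 10 = 26.368 mm
D − Pe = 26.368 − 6.4 = 19.968 mm
Gross irrigation = 19.968 / 0.72 = 27.733 mm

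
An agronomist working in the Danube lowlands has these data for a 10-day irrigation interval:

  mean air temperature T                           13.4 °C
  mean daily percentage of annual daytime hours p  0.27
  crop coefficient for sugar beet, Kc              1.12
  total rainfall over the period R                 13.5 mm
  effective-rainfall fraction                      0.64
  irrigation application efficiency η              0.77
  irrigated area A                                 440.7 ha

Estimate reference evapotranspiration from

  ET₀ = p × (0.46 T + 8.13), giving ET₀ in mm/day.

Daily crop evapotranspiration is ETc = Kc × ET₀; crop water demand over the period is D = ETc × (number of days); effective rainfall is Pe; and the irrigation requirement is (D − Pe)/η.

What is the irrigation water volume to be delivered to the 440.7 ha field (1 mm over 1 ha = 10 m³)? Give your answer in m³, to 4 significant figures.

197900 m³

ET₀ = 0.27 × (0.46 × 13.4 + 8.13) = 0.27 × 14.294 = 3.8594 mm/d
ETc = Kc × ET₀ = 1.12 × 3.8594 = 4.3225 mm/d
Crop demand D = ETc × 10 d = 4.3225 × 10 = 43.225 mm
Pe = 0.64 × 13.5 = 8.640 mm
D − Pe = 43.225 − 8.640 = 34.585 mm
Gross irrigation = 34.585 / 0.77 = 44.916 mm
Volume = 44.916 mm × 440.7 ha × 10 = 197944.8 m³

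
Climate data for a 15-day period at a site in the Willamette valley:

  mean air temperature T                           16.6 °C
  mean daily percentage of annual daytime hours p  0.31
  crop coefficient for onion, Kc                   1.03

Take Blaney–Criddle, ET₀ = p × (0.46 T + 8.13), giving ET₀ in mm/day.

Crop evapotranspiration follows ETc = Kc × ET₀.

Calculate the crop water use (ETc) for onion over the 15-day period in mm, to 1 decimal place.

ET₀ = 0.31 × (0.46 × 16.6 + 8.13) = 0.31 × 15.766 = 4.8875 mm/d
ETc = Kc × ET₀ = 1.03 × 4.8875 = 5.0341 mm/d
Over 15 days: 5.0341 × 15 = 75.512 mm

75.5 mm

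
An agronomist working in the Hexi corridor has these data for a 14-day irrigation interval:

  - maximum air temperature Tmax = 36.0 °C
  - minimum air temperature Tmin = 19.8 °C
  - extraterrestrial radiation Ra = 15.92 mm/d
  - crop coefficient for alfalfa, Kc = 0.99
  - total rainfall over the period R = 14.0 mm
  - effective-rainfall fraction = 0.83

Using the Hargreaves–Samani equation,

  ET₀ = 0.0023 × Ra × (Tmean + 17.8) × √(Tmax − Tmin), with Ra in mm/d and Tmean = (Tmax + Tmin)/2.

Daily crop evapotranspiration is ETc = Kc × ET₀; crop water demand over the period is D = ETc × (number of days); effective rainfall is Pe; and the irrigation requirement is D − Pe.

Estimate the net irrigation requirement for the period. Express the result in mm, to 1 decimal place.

Tmean = (36.0 + 19.8)/2 = 27.90 °C
ET₀ = 0.0023 × 15.92 × (27.90 + 17.8) × √16.2 = 0.0023 × 15.92 × 45.70 × 4.0249 = 6.7351 mm/d
ETc = Kc × ET₀ = 0.99 × 6.7351 = 6.6677 mm/d
Crop demand D = ETc × 14 d = 6.6677 × 14 = 93.348 mm
Pe = 0.83 × 14.0 = 11.620 mm
D − Pe = 93.348 − 11.620 = 81.728 mm

81.7 mm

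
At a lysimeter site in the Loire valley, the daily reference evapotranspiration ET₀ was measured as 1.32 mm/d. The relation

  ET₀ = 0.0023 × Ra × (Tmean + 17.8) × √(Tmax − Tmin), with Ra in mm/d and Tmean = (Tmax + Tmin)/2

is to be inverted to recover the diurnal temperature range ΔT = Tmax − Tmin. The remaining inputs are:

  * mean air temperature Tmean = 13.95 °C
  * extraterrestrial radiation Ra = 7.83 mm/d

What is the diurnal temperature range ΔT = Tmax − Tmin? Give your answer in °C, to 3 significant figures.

5.33 °C

√ΔT = ET₀ / [0.0023 × Ra × (Tmean+17.8)] = 1.32 / (0.0023 × 7.83 × 31.75) = 2.3086
ΔT = 2.3086² = 5.330 °C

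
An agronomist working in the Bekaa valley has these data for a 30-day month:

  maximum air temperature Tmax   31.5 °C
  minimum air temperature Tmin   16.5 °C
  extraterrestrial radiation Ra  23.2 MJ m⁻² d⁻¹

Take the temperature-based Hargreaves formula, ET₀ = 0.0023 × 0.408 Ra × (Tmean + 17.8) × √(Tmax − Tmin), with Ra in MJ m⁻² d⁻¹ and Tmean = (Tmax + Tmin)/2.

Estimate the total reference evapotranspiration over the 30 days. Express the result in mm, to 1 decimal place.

105.7 mm

Tmean = (31.5 + 16.5)/2 = 24.00 °C
0.408 Ra = 0.408 × 23.2 = 9.4656 mm/d equivalent
ET₀ = 0.0023 × 9.4656 × (24.00 + 17.8) × √15.0 = 0.0023 × 9.4656 × 41.80 × 3.8730 = 3.5245 mm/d
Over 30 days: 3.5245 × 30 = 105.735 mm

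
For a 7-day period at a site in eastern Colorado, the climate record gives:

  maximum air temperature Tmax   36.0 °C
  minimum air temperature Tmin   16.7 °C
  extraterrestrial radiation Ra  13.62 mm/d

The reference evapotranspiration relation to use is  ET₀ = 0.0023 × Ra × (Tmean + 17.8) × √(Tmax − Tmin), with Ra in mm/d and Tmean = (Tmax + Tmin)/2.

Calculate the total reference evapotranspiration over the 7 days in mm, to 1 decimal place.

42.5 mm

Tmean = (36.0 + 16.7)/2 = 26.35 °C
ET₀ = 0.0023 × 13.62 × (26.35 + 17.8) × √19.3 = 0.0023 × 13.62 × 44.15 × 4.3932 = 6.0760 mm/d
Over 7 days: 6.0760 × 7 = 42.532 mm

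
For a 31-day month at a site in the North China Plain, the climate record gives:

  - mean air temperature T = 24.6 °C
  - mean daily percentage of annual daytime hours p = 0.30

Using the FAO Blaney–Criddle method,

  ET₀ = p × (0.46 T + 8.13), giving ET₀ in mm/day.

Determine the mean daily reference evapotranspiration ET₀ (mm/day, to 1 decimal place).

ET₀ = 0.30 × (0.46 × 24.6 + 8.13) = 0.30 × 19.446 = 5.8338 mm/d

5.8 mm/day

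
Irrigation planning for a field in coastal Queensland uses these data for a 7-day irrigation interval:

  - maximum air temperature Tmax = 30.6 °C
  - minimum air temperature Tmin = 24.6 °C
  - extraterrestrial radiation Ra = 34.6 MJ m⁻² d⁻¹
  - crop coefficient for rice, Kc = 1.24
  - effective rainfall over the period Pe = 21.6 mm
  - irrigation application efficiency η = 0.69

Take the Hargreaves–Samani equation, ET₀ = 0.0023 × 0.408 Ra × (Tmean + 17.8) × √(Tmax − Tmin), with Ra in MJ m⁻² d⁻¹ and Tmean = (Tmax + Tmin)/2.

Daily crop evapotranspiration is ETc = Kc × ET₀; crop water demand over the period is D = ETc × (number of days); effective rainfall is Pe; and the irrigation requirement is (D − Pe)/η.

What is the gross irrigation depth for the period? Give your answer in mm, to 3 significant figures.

Tmean = (30.6 + 24.6)/2 = 27.60 °C
0.408 Ra = 0.408 × 34.6 = 14.1168 mm/d equivalent
ET₀ = 0.0023 × 14.1168 × (27.60 + 17.8) × √6.0 = 0.0023 × 14.1168 × 45.40 × 2.4495 = 3.6107 mm/d
ETc = Kc × ET₀ = 1.24 × 3.6107 = 4.4773 mm/d
Crop demand D = ETc × 7 d = 4.4773 × 7 = 31.341 mm
D − Pe = 31.341 − 21.6 = 9.741 mm
Gross irrigation = 9.741 / 0.69 = 14.117 mm

14.1 mm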